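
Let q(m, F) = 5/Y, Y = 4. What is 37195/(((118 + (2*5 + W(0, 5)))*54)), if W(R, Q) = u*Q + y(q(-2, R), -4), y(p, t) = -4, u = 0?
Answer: 37195/6696 ≈ 5.5548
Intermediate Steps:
q(m, F) = 5/4
W(R, Q) = -4 (W(R, Q) = 0*Q - 4 = 0 - 4 = -4)
37195/(((118 + (2*5 + W(0, 5)))*54)) = 37195/(((118 + (2*5 - 4))*54)) = 37195/(((118 + (10 - 4))*54)) = 37195/(((118 + 6)*54)) = 37195/((124*54)) = 37195/6696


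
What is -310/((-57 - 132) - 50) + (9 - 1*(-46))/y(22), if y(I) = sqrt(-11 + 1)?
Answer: 310/239 - 11*I*sqrt(10)/2 ≈ 1.2971 - 17.393*I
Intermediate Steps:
y(I) = I*sqrt(10) (y(I) = sqrt(-10) = I*sqrt(10))
-310/((-57 - 132) - 50) + (9 - 1*(-46))/y(22) = -310/((-57 - 132) - 50) + (9 - 1*(-46))/((I*sqrt(10))) = -310/(-189 - 50) + (9 + 46)*(-I*sqrt(10)/10) = -310/(-239) + 55*(-I*sqrt(10)/10) = -310*(-1/239) - 11*I*sqrt(10)/2 = 310/239 - 11*I*sqrt(10)/2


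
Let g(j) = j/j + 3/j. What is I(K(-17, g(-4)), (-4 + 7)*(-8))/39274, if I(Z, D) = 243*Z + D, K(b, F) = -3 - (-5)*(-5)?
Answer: -3414/19637 ≈ -0.17386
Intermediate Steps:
g(j) = 1 + 3/j
K(b, F) = -28 (K(b, F) = -3 - 1*25 = -3 - 25 = -28)
I(Z, D) = D + 243*Z
I(K(-17, g(-4)), (-4 + 7)*(-8))/39274 = ((-4 + 7)*(-8) + 243*(-28))/39274 = (3*(-8) - 6804)*(1/39274) = (-24 - 6804)*(1/39274) = -6828*1/39274 = -3414/19637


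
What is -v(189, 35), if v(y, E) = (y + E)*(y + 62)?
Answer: -56224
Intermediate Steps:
v(y, E) = (62 + y)*(E + y) (v(y, E) = (E + y)*(62 + y) = (62 + y)*(E + y))
-v(189, 35) = -(189**2 + 62*35 + 62*189 + 35*189) = -(35721 + 2170 + 11718 + 6615) = -1*56224 = -56224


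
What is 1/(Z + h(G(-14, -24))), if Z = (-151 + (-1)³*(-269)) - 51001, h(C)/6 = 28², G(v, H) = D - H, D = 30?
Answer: -1/46179 ≈ -2.1655e-5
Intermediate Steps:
G(v, H) = 30 - H
h(C) = 4704 (h(C) = 6*28² = 6*784 = 4704)
Z = -50883 (Z = (-151 - 1*(-269)) - 51001 = (-151 + 269) - 51001 = 118 - 51001 = -50883)
1/(Z + h(G(-14, -24))) = 1/(-50883 + 4704) = 1/(-46179) = -1/46179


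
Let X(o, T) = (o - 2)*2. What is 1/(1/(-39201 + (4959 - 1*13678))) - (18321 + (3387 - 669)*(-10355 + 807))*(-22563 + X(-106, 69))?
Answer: -590731112317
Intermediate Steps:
X(o, T) = -4 + 2*o (X(o, T) = (-2 + o)*2 = -4 + 2*o)
1/(1/(-39201 + (4959 - 1*13678))) - (18321 + (3387 - 669)*(-10355 + 807))*(-22563 + X(-106, 69)) = 1/(1/(-39201 + (4959 - 1*13678))) - (18321 + (3387 - 669)*(-10355 + 807))*(-22563 + (-4 + 2*(-106))) = 1/(1/(-39201 + (4959 - 13678))) - (18321 + 2718*(-9548))*(-22563 + (-4 - 212)) = 1/(1/(-39201 - 8719)) - (18321 - 25951464)*(-22563 - 216) = 1/(1/(-47920)) - (-25933143)*(-22779) = 1/(-1/47920) - 1*590731064397 = -47920 - 590731064397 = -590731112317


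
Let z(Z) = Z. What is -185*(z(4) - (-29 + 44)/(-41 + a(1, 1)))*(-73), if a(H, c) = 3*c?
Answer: 2255335/38 ≈ 59351.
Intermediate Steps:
-185*(z(4) - (-29 + 44)/(-41 + a(1, 1)))*(-73) = -185*(4 - (-29 + 44)/(-41 + 3*1))*(-73) = -185*(4 - 15/(-41 + 3))*(-73) = -185*(4 - 15/(-38))*(-73) = -185*(4 - 15*(-1)/38)*(-73) = -185*(4 - 1*(-15/38))*(-73) = -185*(4 + 15/38)*(-73) = -185*167/38*(-73) = -30895/38*(-73) = 2255335/38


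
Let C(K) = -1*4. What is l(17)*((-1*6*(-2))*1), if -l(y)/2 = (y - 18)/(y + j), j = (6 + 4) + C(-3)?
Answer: 24/23 ≈ 1.0435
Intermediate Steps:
C(K) = -4
j = 6 (j = (6 + 4) - 4 = 10 - 4 = 6)
l(y) = -2*(-18 + y)/(6 + y) (l(y) = -2*(y - 18)/(y + 6) = -2*(-18 + y)/(6 + y))
l(17)*((-1*6*(-2))*1) = (2*(18 - 1*17)/(6 + 17))*((-1*6*(-2))*1) = (2*(18 - 17)/23)*(-6*(-2)*1) = (2*(1/23)*1)*(12*1) = (2/23)*12 = 24/23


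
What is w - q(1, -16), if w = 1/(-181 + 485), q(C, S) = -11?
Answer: 3345/304 ≈ 11.003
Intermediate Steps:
w = 1/304 ≈ 0.0032895
w - q(1, -16) = 1/304 - 1*(-11) = 1/304 + 11 = 3345/304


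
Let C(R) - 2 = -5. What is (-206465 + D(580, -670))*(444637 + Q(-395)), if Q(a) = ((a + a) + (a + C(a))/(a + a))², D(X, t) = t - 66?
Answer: -34524977296441326/156025 ≈ -2.2128e+11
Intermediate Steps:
D(X, t) = -66 + t
C(R) = -3 (C(R) = 2 - 5 = -3)
Q(a) = (2*a + (-3 + a)/(2*a))² (Q(a) = ((a + a) + (a - 3)/(a + a))² = (2*a + (-3 + a)/((2*a)))² = (2*a + (-3 + a)*(1/(2*a)))² = (2*a + (-3 + a)/(2*a))²)
(-206465 + D(580, -670))*(444637 + Q(-395)) = (-206465 + (-66 - 670))*(444637 + (¼)*(-3 - 395 + 4*(-395)²)²/(-395)²) = (-206465 - 736)*(444637 + (¼)*(1/156025)*(-3 - 395 + 4*156025)²) = -207201*(444637 + (¼)*(1/156025)*(-3 - 395 + 624100)²) = -207201*(444637 + (¼)*(1/156025)*623702²) = -207201*(444637 + (¼)*(1/156025)*389004184804) = -207201*(444637 + 97251046201/156025) = -207201*166625534126/156025 = -34524977296441326/156025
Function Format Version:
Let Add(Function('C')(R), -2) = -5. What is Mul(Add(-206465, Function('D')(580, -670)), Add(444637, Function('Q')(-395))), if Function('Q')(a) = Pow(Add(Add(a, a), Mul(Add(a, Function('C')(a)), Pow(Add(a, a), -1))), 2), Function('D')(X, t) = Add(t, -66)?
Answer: Rational(-34524977296441326, 156025) ≈ -2.2128e+11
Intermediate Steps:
Function('D')(X, t) = Add(-66, t)
Function('C')(R) = -3 (Function('C')(R) = Add(2, -5) = -3)
Function('Q')(a) = Pow(Add(Mul(2, a), Mul(Rational(1, 2), Pow(a, -1), Add(-3, a))), 2) (Function('Q')(a) = Pow(Add(Add(a, a), Mul(Add(a, -3), Pow(Add(a, a), -1))), 2) = Pow(Add(Mul(2, a), Mul(Add(-3, a), Pow(Mul(2, a), -1))), 2) = Pow(Add(Mul(2, a), Mul(Add(-3, a), Mul(Rational(1, 2), Pow(a, -1)))), 2) = Pow(Add(Mul(2, a), Mul(Rational(1, 2), Pow(a, -1), Add(-3, a))), 2))
Mul(Add(-206465, Function('D')(580, -670)), Add(444637, Function('Q')(-395))) = Mul(Add(-206465, Add(-66, -670)), Add(444637, Mul(Rational(1, 4), Pow(-395, -2), Pow(Add(-3, -395, Mul(4, Pow(-395, 2))), 2)))) = Mul(Add(-206465, -736), Add(444637, Mul(Rational(1, 4), Rational(1, 156025), Pow(Add(-3, -395, Mul(4, 156025)), 2)))) = Mul(-207201, Add(444637, Mul(Rational(1, 4), Rational(1, 156025), Pow(Add(-3, -395, 624100), 2)))) = Mul(-207201, Add(444637, Mul(Rational(1, 4), Rational(1, 156025), Pow(623702, 2)))) = Mul(-207201, Add(444637, Mul(Rational(1, 4), Rational(1, 156025), 389004184804))) = Mul(-207201, Add(444637, Rational(97251046201, 156025))) = Mul(-207201, Rational(166625534126, 156025)) = Rational(-34524977296441326, 156025)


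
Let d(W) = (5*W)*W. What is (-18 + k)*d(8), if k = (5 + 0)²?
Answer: 2240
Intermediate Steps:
d(W) = 5*W²
k = 25 (k = 5² = 25)
(-18 + k)*d(8) = (-18 + 25)*(5*8²) = 7*(5*64) = 7*320 = 2240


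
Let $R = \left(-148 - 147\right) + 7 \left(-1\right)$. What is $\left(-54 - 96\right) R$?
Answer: $45300$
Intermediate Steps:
$R = -302$ ($R = -295 - 7 = -302$)
$\left(-54 - 96\right) R = \left(-54 - 96\right) \left(-302\right) = \left(-150\right) \left(-302\right) = 45300$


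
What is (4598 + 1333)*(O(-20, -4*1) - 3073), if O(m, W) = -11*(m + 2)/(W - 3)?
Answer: -128756079/7 ≈ -1.8394e+7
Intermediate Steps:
O(m, W) = -11*(2 + m)/(-3 + W)
(4598 + 1333)*(O(-20, -4*1) - 3073) = (4598 + 1333)*(11*(-2 - 1*(-20))/(-3 - 4*1) - 3073) = 5931*(11*(-2 + 20)/(-3 - 4) - 3073) = 5931*(11*18/(-7) - 3073) = 5931*(11*(-⅐)*18 - 3073) = 5931*(-198/7 - 3073) = 5931*(-21709/7) = -128756079/7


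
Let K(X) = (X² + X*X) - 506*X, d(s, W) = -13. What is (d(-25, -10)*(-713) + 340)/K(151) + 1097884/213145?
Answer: 10590369477/2188572860 ≈ 4.8389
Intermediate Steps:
K(X) = -506*X + 2*X² (K(X) = (X² + X²) - 506*X = 2*X² - 506*X = -506*X + 2*X²)
(d(-25, -10)*(-713) + 340)/K(151) + 1097884/213145 = (-13*(-713) + 340)/((2*151*(-253 + 151))) + 1097884/213145 = (9269 + 340)/((2*151*(-102))) + 1097884*(1/213145) = 9609/(-30804) + 1097884/213145 = 9609*(-1/30804) + 1097884/213145 = -3203/10268 + 1097884/213145 = 10590369477/2188572860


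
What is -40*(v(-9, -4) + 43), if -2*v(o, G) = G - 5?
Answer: -1900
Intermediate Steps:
v(o, G) = 5/2 - G/2 (v(o, G) = -(G - 5)/2 = -(-5 + G)/2 = 5/2 - G/2)
-40*(v(-9, -4) + 43) = -40*((5/2 - ½*(-4)) + 43) = -40*((5/2 + 2) + 43) = -40*(9/2 + 43) = -40*95/2 = -1900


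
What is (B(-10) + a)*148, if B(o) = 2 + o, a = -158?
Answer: -24568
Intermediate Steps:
(B(-10) + a)*148 = ((2 - 10) - 158)*148 = (-8 - 158)*148 = -166*148 = -24568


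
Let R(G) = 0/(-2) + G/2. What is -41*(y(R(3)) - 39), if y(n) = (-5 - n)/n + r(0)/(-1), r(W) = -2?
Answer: 5084/3 ≈ 1694.7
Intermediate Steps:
R(G) = G/2 (R(G) = 0*(-½) + G*(½) = 0 + G/2 = G/2)
y(n) = 2 + (-5 - n)/n (y(n) = (-5 - n)/n - 2/(-1) = (-5 - n)/n - 2*(-1) = (-5 - n)/n + 2 = 2 + (-5 - n)/n)
-41*(y(R(3)) - 39) = -41*((-5 + (½)*3)/(((½)*3)) - 39) = -41*((-5 + 3/2)/(3/2) - 39) = -41*((⅔)*(-7/2) - 39) = -41*(-7/3 - 39) = -41*(-124/3) = 5084/3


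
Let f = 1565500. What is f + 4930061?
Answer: 6495561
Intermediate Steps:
f + 4930061 = 1565500 + 4930061 = 6495561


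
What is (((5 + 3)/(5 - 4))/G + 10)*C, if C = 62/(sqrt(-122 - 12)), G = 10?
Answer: -1674*I*sqrt(134)/335 ≈ -57.845*I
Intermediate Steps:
C = -31*I*sqrt(134)/67 (C = 62/(sqrt(-134)) = 62/((I*sqrt(134))) = 62*(-I*sqrt(134)/134) = -31*I*sqrt(134)/67 ≈ -5.356*I)
(((5 + 3)/(5 - 4))/G + 10)*C = (((5 + 3)/(5 - 4))/10 + 10)*(-31*I*sqrt(134)/67) = ((8/1)*(1/10) + 10)*(-31*I*sqrt(134)/67) = ((8*1)*(1/10) + 10)*(-31*I*sqrt(134)/67) = (8*(1/10) + 10)*(-31*I*sqrt(134)/67) = (4/5 + 10)*(-31*I*sqrt(134)/67) = 54*(-31*I*sqrt(134)/67)/5 = -1674*I*sqrt(134)/335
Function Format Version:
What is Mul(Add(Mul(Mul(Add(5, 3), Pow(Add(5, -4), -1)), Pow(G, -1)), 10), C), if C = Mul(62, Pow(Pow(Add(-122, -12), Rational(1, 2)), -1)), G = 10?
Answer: Mul(Rational(-1674, 335), I, Pow(134, Rational(1, 2))) ≈ Mul(-57.845, I)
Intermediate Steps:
C = Mul(Rational(-31, 67), I, Pow(134, Rational(1, 2))) (C = Mul(62, Pow(Pow(-134, Rational(1, 2)), -1)) = Mul(62, Pow(Mul(I, Pow(134, Rational(1, 2))), -1)) = Mul(62, Mul(Rational(-1, 134), I, Pow(134, Rational(1, 2)))) = Mul(Rational(-31, 67), I, Pow(134, Rational(1, 2))) ≈ Mul(-5.3560, I))
Mul(Add(Mul(Mul(Add(5, 3), Pow(Add(5, -4), -1)), Pow(G, -1)), 10), C) = Mul(Add(Mul(Mul(Add(5, 3), Pow(Add(5, -4), -1)), Pow(10, -1)), 10), Mul(Rational(-31, 67), I, Pow(134, Rational(1, 2)))) = Mul(Add(Mul(Mul(8, Pow(1, -1)), Rational(1, 10)), 10), Mul(Rational(-31, 67), I, Pow(134, Rational(1, 2)))) = Mul(Add(Mul(Mul(8, 1), Rational(1, 10)), 10), Mul(Rational(-31, 67), I, Pow(134, Rational(1, 2)))) = Mul(Add(Mul(8, Rational(1, 10)), 10), Mul(Rational(-31, 67), I, Pow(134, Rational(1, 2)))) = Mul(Add(Rational(4, 5), 10), Mul(Rational(-31, 67), I, Pow(134, Rational(1, 2)))) = Mul(Rational(54, 5), Mul(Rational(-31, 67), I, Pow(134, Rational(1, 2)))) = Mul(Rational(-1674, 335), I, Pow(134, Rational(1, 2)))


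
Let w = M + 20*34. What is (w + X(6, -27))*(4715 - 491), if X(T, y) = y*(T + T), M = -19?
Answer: 1423488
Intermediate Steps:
w = 661 (w = -19 + 20*34 = -19 + 680 = 661)
X(T, y) = 2*T*y (X(T, y) = y*(2*T) = 2*T*y)
(w + X(6, -27))*(4715 - 491) = (661 + 2*6*(-27))*(4715 - 491) = (661 - 324)*4224 = 337*4224 = 1423488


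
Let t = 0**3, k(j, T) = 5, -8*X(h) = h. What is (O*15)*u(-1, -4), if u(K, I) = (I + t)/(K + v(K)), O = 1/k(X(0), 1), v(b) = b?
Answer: 6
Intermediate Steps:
X(h) = -h/8
t = 0
O = 1/5 ≈ 0.20000
u(K, I) = I/(2*K) (u(K, I) = (I + 0)/(K + K) = I/((2*K)) = I*(1/(2*K)) = I/(2*K))
(O*15)*u(-1, -4) = ((1/5)*15)*((1/2)*(-4)/(-1)) = 3*((1/2)*(-4)*(-1)) = 3*2 = 6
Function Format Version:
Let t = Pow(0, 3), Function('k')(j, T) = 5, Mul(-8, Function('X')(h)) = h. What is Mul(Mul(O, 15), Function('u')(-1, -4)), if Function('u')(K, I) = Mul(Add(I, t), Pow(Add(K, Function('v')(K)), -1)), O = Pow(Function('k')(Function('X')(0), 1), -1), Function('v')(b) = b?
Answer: 6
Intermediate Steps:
Function('X')(h) = Mul(Rational(-1, 8), h)
t = 0
O = Rational(1, 5) (O = Pow(5, -1) = Rational(1, 5) ≈ 0.20000)
Function('u')(K, I) = Mul(Rational(1, 2), I, Pow(K, -1)) (Function('u')(K, I) = Mul(Add(I, 0), Pow(Add(K, K), -1)) = Mul(I, Pow(Mul(2, K), -1)) = Mul(I, Mul(Rational(1, 2), Pow(K, -1))) = Mul(Rational(1, 2), I, Pow(K, -1)))
Mul(Mul(O, 15), Function('u')(-1, -4)) = Mul(Mul(Rational(1, 5), 15), Mul(Rational(1, 2), -4, Pow(-1, -1))) = Mul(3, Mul(Rational(1, 2), -4, -1)) = Mul(3, 2) = 6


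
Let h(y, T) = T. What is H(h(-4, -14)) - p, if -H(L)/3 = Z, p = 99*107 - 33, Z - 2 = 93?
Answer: -10845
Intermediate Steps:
Z = 95 (Z = 2 + 93 = 95)
p = 10560 (p = 10593 - 33 = 10560)
H(L) = -285 (H(L) = -3*95 = -285)
H(h(-4, -14)) - p = -285 - 1*10560 = -285 - 10560 = -10845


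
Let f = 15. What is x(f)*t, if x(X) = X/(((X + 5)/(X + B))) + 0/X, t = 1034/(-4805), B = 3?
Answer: -13959/4805 ≈ -2.9051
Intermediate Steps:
t = -1034/4805 (t = 1034*(-1/4805) = -1034/4805 ≈ -0.21519)
x(X) = X*(3 + X)/(5 + X) (x(X) = X/(((X + 5)/(X + 3))) + 0/X = X/(((5 + X)/(3 + X))) + 0 = X*((3 + X)/(5 + X)) + 0 = X*(3 + X)/(5 + X) + 0 = X*(3 + X)/(5 + X))
x(f)*t = (15*(3 + 15)/(5 + 15))*(-1034/4805) = (15*18/20)*(-1034/4805) = (15*(1/20)*18)*(-1034/4805) = (27/2)*(-1034/4805) = -13959/4805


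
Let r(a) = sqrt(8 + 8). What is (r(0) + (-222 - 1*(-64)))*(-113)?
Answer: 17402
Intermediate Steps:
r(a) = 4 (r(a) = sqrt(16) = 4)
(r(0) + (-222 - 1*(-64)))*(-113) = (4 + (-222 - 1*(-64)))*(-113) = (4 + (-222 + 64))*(-113) = (4 - 158)*(-113) = -154*(-113) = 17402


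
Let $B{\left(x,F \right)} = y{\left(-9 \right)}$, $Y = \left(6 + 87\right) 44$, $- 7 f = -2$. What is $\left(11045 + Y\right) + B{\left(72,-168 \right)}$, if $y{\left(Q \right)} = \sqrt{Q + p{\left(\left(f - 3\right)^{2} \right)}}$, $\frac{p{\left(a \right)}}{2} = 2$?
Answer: $15137 + i \sqrt{5} \approx 15137.0 + 2.2361 i$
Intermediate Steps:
$f = \frac{2}{7}$ ($f = \left(- \frac{1}{7}\right) \left(-2\right) = \frac{2}{7} \approx 0.28571$)
$Y = 4092$ ($Y = 93 \cdot 44 = 4092$)
$p{\left(a \right)} = 4$ ($p{\left(a \right)} = 2 \cdot 2 = 4$)
$y{\left(Q \right)} = \sqrt{4 + Q}$ ($y{\left(Q \right)} = \sqrt{Q + 4} = \sqrt{4 + Q}$)
$B{\left(x,F \right)} = i \sqrt{5}$ ($B{\left(x,F \right)} = \sqrt{4 - 9} = \sqrt{-5} = i \sqrt{5}$)
$\left(11045 + Y\right) + B{\left(72,-168 \right)} = \left(11045 + 4092\right) + i \sqrt{5} = 15137 + i \sqrt{5}$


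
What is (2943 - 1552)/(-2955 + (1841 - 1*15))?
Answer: -1391/1129 ≈ -1.2321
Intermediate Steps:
(2943 - 1552)/(-2955 + (1841 - 1*15)) = 1391/(-2955 + (1841 - 15)) = 1391/(-2955 + 1826) = 1391/(-1129) = 1391*(-1/1129) = -1391/1129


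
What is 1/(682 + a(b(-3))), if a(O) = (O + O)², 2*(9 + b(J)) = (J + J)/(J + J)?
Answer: 1/971 ≈ 0.0010299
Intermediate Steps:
b(J) = -17/2 (b(J) = -9 + ((J + J)/(J + J))/2 = -9 + ((2*J)/((2*J)))/2 = -9 + ((2*J)*(1/(2*J)))/2 = -9 + (½)*1 = -9 + ½ = -17/2)
a(O) = 4*O² (a(O) = (2*O)² = 4*O²)
1/(682 + a(b(-3))) = 1/(682 + 4*(-17/2)²) = 1/(682 + 4*(289/4)) = 1/(682 + 289) = 1/971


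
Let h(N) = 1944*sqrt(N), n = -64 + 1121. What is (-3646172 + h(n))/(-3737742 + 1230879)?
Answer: 3646172/2506863 - 648*sqrt(1057)/835621 ≈ 1.4293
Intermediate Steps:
n = 1057
(-3646172 + h(n))/(-3737742 + 1230879) = (-3646172 + 1944*sqrt(1057))/(-3737742 + 1230879) = (-3646172 + 1944*sqrt(1057))/(-2506863) = (-3646172 + 1944*sqrt(1057))*(-1/2506863) = 3646172/2506863 - 648*sqrt(1057)/835621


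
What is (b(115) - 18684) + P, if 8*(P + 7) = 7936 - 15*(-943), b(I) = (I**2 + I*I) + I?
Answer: 85073/8 ≈ 10634.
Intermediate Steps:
b(I) = I + 2*I**2 (b(I) = (I**2 + I**2) + I = 2*I**2 + I = I + 2*I**2)
P = 22025/8 (P = -7 + (7936 - 15*(-943))/8 = -7 + (7936 + 14145)/8 = -7 + (1/8)*22081 = -7 + 22081/8 = 22025/8 ≈ 2753.1)
(b(115) - 18684) + P = (115*(1 + 2*115) - 18684) + 22025/8 = (115*(1 + 230) - 18684) + 22025/8 = (115*231 - 18684) + 22025/8 = (26565 - 18684) + 22025/8 = 7881 + 22025/8 = 85073/8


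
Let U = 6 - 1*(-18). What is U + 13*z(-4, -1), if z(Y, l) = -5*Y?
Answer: 284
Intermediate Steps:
U = 24 (U = 6 + 18 = 24)
U + 13*z(-4, -1) = 24 + 13*(-5*(-4)) = 24 + 13*20 = 24 + 260 = 284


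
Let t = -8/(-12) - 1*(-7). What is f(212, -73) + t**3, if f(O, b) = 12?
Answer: 12491/27 ≈ 462.63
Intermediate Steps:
t = 23/3 (t = -8*(-1/12) + 7 = 2/3 + 7 = 23/3 ≈ 7.6667)
f(212, -73) + t**3 = 12 + (23/3)**3 = 12 + 12167/27 = 12491/27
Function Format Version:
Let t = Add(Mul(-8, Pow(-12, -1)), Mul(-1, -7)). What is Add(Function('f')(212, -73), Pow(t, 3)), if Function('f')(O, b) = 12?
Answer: Rational(12491, 27) ≈ 462.63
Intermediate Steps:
t = Rational(23, 3) (t = Add(Mul(-8, Rational(-1, 12)), 7) = Add(Rational(2, 3), 7) = Rational(23, 3) ≈ 7.6667)
Add(Function('f')(212, -73), Pow(t, 3)) = Add(12, Pow(Rational(23, 3), 3)) = Add(12, Rational(12167, 27)) = Rational(12491, 27)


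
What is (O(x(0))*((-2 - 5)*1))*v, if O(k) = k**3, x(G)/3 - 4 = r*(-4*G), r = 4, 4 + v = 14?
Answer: -120960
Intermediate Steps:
v = 10 (v = -4 + 14 = 10)
x(G) = 12 - 48*G (x(G) = 12 + 3*(4*(-4*G)) = 12 + 3*(-16*G) = 12 - 48*G)
(O(x(0))*((-2 - 5)*1))*v = ((12 - 48*0)**3*((-2 - 5)*1))*10 = ((12 + 0)**3*(-7*1))*10 = (12**3*(-7))*10 = (1728*(-7))*10 = -12096*10 = -120960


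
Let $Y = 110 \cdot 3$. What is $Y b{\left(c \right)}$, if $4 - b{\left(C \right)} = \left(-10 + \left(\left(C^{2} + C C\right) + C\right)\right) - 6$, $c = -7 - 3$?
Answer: $-56100$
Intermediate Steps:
$c = -10$ ($c = -7 - 3 = -10$)
$Y = 330$
$b{\left(C \right)} = 20 - C - 2 C^{2}$ ($b{\left(C \right)} = 4 - \left(\left(-10 + \left(\left(C^{2} + C C\right) + C\right)\right) - 6\right) = 4 - \left(\left(-10 + \left(\left(C^{2} + C^{2}\right) + C\right)\right) - 6\right) = 4 - \left(\left(-10 + \left(2 C^{2} + C\right)\right) - 6\right) = 4 - \left(\left(-10 + \left(C + 2 C^{2}\right)\right) - 6\right) = 4 - \left(\left(-10 + C + 2 C^{2}\right) - 6\right) = 4 - \left(-16 + C + 2 C^{2}\right) = 20 - C - 2 C^{2}$)
$Y b{\left(c \right)} = 330 \left(20 - -10 - 2 \left(-10\right)^{2}\right) = 330 \left(20 + 10 - 200\right) = 330 \left(-170\right) = -56100$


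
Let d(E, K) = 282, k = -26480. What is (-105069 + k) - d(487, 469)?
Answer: -131831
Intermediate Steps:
(-105069 + k) - d(487, 469) = (-105069 - 26480) - 1*282 = -131549 - 282 = -131831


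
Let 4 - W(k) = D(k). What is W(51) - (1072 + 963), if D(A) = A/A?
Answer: -2032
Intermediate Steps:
D(A) = 1
W(k) = 3 (W(k) = 4 - 1*1 = 4 - 1 = 3)
W(51) - (1072 + 963) = 3 - (1072 + 963) = 3 - 1*2035 = 3 - 2035 = -2032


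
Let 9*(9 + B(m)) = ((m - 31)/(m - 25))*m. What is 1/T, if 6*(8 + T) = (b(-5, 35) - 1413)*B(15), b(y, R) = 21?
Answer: 3/4384 ≈ 0.00068431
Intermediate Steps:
B(m) = -9 + m*(-31 + m)/(9*(-25 + m)) (B(m) = -9 + (((m - 31)/(m - 25))*m)/9 = -9 + (((-31 + m)/(-25 + m))*m)/9 = -9 + (m*(-31 + m)/(-25 + m))/9 = -9 + m*(-31 + m)/(9*(-25 + m)))
T = 4384/3 (T = -8 + ((21 - 1413)*((2025 + 15**2 - 112*15)/(9*(-25 + 15))))/6 = -8 + (-464*(2025 + 225 - 1680)/(3*(-10)))/6 = -8 + (-464*(-1)*570/(3*10))/6 = -8 + (-1392*(-19/3))/6 = -8 + (1/6)*8816 = -8 + 4408/3 = 4384/3 ≈ 1461.3)
1/T = 1/(4384/3) = 3/4384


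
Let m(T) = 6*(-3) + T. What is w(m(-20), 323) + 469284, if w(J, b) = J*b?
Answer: 457010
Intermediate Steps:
m(T) = -18 + T
w(m(-20), 323) + 469284 = (-18 - 20)*323 + 469284 = -38*323 + 469284 = -12274 + 469284 = 457010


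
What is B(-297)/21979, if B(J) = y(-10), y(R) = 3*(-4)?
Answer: -12/21979 ≈ -0.00054598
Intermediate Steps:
y(R) = -12
B(J) = -12
B(-297)/21979 = -12/21979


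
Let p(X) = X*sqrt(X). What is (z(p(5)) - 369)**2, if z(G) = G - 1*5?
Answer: 140001 - 3740*sqrt(5) ≈ 1.3164e+5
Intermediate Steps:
p(X) = X**(3/2)
z(G) = -5 + G (z(G) = G - 5 = -5 + G)
(z(p(5)) - 369)**2 = ((-5 + 5**(3/2)) - 369)**2 = ((-5 + 5*sqrt(5)) - 369)**2 = (-374 + 5*sqrt(5))**2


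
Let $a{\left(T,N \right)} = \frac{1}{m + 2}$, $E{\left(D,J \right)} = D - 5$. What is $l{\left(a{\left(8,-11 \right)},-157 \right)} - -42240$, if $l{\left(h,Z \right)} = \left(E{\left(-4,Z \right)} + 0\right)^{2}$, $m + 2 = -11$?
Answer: $42321$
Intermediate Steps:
$m = -13$ ($m = -2 - 11 = -13$)
$E{\left(D,J \right)} = -5 + D$
$a{\left(T,N \right)} = - \frac{1}{11}$ ($a{\left(T,N \right)} = \frac{1}{-13 + 2} = \frac{1}{-11} = - \frac{1}{11}$)
$l{\left(h,Z \right)} = 81$ ($l{\left(h,Z \right)} = \left(\left(-5 - 4\right) + 0\right)^{2} = \left(-9 + 0\right)^{2} = \left(-9\right)^{2} = 81$)
$l{\left(a{\left(8,-11 \right)},-157 \right)} - -42240 = 81 - -42240 = 81 + 42240 = 42321$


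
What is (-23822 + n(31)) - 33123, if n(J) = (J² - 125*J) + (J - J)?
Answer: -59859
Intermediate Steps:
n(J) = J² - 125*J (n(J) = (J² - 125*J) + 0 = J² - 125*J)
(-23822 + n(31)) - 33123 = (-23822 + 31*(-125 + 31)) - 33123 = (-23822 + 31*(-94)) - 33123 = (-23822 - 2914) - 33123 = -26736 - 33123 = -59859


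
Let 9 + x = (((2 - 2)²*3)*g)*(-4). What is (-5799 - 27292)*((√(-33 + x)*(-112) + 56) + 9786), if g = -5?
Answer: -325681622 + 3706192*I*√42 ≈ -3.2568e+8 + 2.4019e+7*I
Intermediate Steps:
x = -9 (x = -9 + (((2 - 2)²*3)*(-5))*(-4) = -9 + ((0²*3)*(-5))*(-4) = -9 + ((0*3)*(-5))*(-4) = -9 + (0*(-5))*(-4) = -9 + 0*(-4) = -9 + 0 = -9)
(-5799 - 27292)*((√(-33 + x)*(-112) + 56) + 9786) = (-5799 - 27292)*((√(-33 - 9)*(-112) + 56) + 9786) = -33091*((√(-42)*(-112) + 56) + 9786) = -33091*(((I*√42)*(-112) + 56) + 9786) = -33091*((-112*I*√42 + 56) + 9786) = -33091*((56 - 112*I*√42) + 9786) = -33091*(9842 - 112*I*√42) = -325681622 + 3706192*I*√42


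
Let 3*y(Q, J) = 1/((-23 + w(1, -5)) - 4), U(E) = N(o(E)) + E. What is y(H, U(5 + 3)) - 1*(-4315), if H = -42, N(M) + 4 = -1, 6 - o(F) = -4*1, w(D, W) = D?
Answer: 336569/78 ≈ 4315.0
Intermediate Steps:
o(F) = 10 (o(F) = 6 - (-4) = 6 - 1*(-4) = 6 + 4 = 10)
N(M) = -5 (N(M) = -4 - 1 = -5)
U(E) = -5 + E
y(Q, J) = -1/78 (y(Q, J) = 1/(3*((-23 + 1) - 4)) = 1/(3*(-22 - 4)) = (⅓)/(-26) = (⅓)*(-1/26) = -1/78)
y(H, U(5 + 3)) - 1*(-4315) = -1/78 - 1*(-4315) = -1/78 + 4315 = 336569/78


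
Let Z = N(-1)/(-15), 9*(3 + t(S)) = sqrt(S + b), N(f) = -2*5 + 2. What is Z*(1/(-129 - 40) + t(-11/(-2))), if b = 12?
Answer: -4064/2535 + 4*sqrt(70)/135 ≈ -1.3553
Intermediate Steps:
N(f) = -8 (N(f) = -10 + 2 = -8)
t(S) = -3 + sqrt(12 + S)/9 (t(S) = -3 + sqrt(S + 12)/9 = -3 + sqrt(12 + S)/9)
Z = 8/15 (Z = -8/(-15) = -8*(-1/15) = 8/15 ≈ 0.53333)
Z*(1/(-129 - 40) + t(-11/(-2))) = 8*(1/(-129 - 40) + (-3 + sqrt(12 - 11/(-2))/9))/15 = 8*(1/(-169) + (-3 + sqrt(12 - 11*(-1/2))/9))/15 = 8*(-1/169 + (-3 + sqrt(12 + 11/2)/9))/15 = 8*(-1/169 + (-3 + sqrt(35/2)/9))/15 = 8*(-1/169 + (-3 + (sqrt(70)/2)/9))/15 = 8*(-1/169 + (-3 + sqrt(70)/18))/15 = 8*(-508/169 + sqrt(70)/18)/15 = -4064/2535 + 4*sqrt(70)/135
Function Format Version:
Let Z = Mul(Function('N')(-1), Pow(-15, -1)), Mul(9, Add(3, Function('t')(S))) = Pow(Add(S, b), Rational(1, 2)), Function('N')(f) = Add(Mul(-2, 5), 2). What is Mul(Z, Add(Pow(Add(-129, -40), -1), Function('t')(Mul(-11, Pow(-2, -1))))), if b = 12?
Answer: Add(Rational(-4064, 2535), Mul(Rational(4, 135), Pow(70, Rational(1, 2)))) ≈ -1.3553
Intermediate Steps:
Function('N')(f) = -8 (Function('N')(f) = Add(-10, 2) = -8)
Function('t')(S) = Add(-3, Mul(Rational(1, 9), Pow(Add(12, S), Rational(1, 2)))) (Function('t')(S) = Add(-3, Mul(Rational(1, 9), Pow(Add(S, 12), Rational(1, 2)))) = Add(-3, Mul(Rational(1, 9), Pow(Add(12, S), Rational(1, 2)))))
Z = Rational(8, 15) (Z = Mul(-8, Pow(-15, -1)) = Mul(-8, Rational(-1, 15)) = Rational(8, 15) ≈ 0.53333)
Mul(Z, Add(Pow(Add(-129, -40), -1), Function('t')(Mul(-11, Pow(-2, -1))))) = Mul(Rational(8, 15), Add(Pow(Add(-129, -40), -1), Add(-3, Mul(Rational(1, 9), Pow(Add(12, Mul(-11, Pow(-2, -1))), Rational(1, 2)))))) = Mul(Rational(8, 15), Add(Pow(-169, -1), Add(-3, Mul(Rational(1, 9), Pow(Add(12, Mul(-11, Rational(-1, 2))), Rational(1, 2)))))) = Mul(Rational(8, 15), Add(Rational(-1, 169), Add(-3, Mul(Rational(1, 9), Pow(Add(12, Rational(11, 2)), Rational(1, 2)))))) = Mul(Rational(8, 15), Add(Rational(-1, 169), Add(-3, Mul(Rational(1, 9), Pow(Rational(35, 2), Rational(1, 2)))))) = Mul(Rational(8, 15), Add(Rational(-1, 169), Add(-3, Mul(Rational(1, 9), Mul(Rational(1, 2), Pow(70, Rational(1, 2))))))) = Mul(Rational(8, 15), Add(Rational(-1, 169), Add(-3, Mul(Rational(1, 18), Pow(70, Rational(1, 2)))))) = Mul(Rational(8, 15), Add(Rational(-508, 169), Mul(Rational(1, 18), Pow(70, Rational(1, 2))))) = Add(Rational(-4064, 2535), Mul(Rational(4, 135), Pow(70, Rational(1, 2))))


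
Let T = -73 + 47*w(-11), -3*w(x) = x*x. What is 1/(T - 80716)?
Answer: -3/248054 ≈ -1.2094e-5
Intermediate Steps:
w(x) = -x²/3 (w(x) = -x*x/3 = -x²/3)
T = -5906/3 (T = -73 + 47*(-⅓*(-11)²) = -73 + 47*(-⅓*121) = -73 + 47*(-121/3) = -73 - 5687/3 = -5906/3 ≈ -1968.7)
1/(T - 80716) = 1/(-5906/3 - 80716) = 1/(-248054/3) = -3/248054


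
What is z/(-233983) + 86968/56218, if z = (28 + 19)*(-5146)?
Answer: 16973015730/6577028147 ≈ 2.5807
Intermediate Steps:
z = -241862 (z = 47*(-5146) = -241862)
z/(-233983) + 86968/56218 = -241862/(-233983) + 86968/56218 = -241862*(-1/233983) + 86968*(1/56218) = 241862/233983 + 43484/28109 = 16973015730/6577028147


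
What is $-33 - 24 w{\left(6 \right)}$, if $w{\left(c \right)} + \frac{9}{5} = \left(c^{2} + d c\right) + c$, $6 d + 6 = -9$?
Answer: $- \frac{3189}{5} \approx -637.8$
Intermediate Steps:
$d = - \frac{5}{2}$ ($d = -1 + \frac{1}{6} \left(-9\right) = -1 - \frac{3}{2} = - \frac{5}{2} \approx -2.5$)
$w{\left(c \right)} = - \frac{9}{5} + c^{2} - \frac{3 c}{2}$ ($w{\left(c \right)} = - \frac{9}{5} + \left(\left(c^{2} - \frac{5 c}{2}\right) + c\right) = - \frac{9}{5} + \left(c^{2} - \frac{3 c}{2}\right) = - \frac{9}{5} + c^{2} - \frac{3 c}{2}$)
$-33 - 24 w{\left(6 \right)} = -33 - 24 \left(- \frac{9}{5} + 6^{2} - 9\right) = -33 - 24 \left(- \frac{9}{5} + 36 - 9\right) = -33 - \frac{3024}{5} = - \frac{3189}{5}$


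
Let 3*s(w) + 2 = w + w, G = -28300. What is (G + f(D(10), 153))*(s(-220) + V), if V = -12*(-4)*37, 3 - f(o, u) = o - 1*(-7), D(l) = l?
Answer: -46114068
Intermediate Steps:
f(o, u) = -4 - o (f(o, u) = 3 - (o - 1*(-7)) = 3 - (o + 7) = 3 - (7 + o) = 3 + (-7 - o) = -4 - o)
V = 1776 (V = 48*37 = 1776)
s(w) = -⅔ + 2*w/3 (s(w) = -⅔ + (w + w)/3 = -⅔ + (2*w)/3 = -⅔ + 2*w/3)
(G + f(D(10), 153))*(s(-220) + V) = (-28300 + (-4 - 1*10))*((-⅔ + (⅔)*(-220)) + 1776) = (-28300 + (-4 - 10))*((-⅔ - 440/3) + 1776) = (-28300 - 14)*(-442/3 + 1776) = -28314*4886/3 = -46114068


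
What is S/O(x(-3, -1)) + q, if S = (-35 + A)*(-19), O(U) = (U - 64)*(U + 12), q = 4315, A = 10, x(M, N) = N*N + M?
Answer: 569485/132 ≈ 4314.3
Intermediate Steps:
x(M, N) = M + N**2 (x(M, N) = N**2 + M = M + N**2)
O(U) = (-64 + U)*(12 + U)
S = 475 (S = (-35 + 10)*(-19) = -25*(-19) = 475)
S/O(x(-3, -1)) + q = 475/(-768 + (-3 + (-1)**2)**2 - 52*(-3 + (-1)**2)) + 4315 = 475/(-768 + (-3 + 1)**2 - 52*(-3 + 1)) + 4315 = 475/(-768 + (-2)**2 - 52*(-2)) + 4315 = 475/(-768 + 4 + 104) + 4315 = 475/(-660) + 4315 = 475*(-1/660) + 4315 = -95/132 + 4315 = 569485/132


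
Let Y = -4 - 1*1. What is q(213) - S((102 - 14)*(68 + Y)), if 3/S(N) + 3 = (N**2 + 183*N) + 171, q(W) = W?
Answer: 2254296575/10583552 ≈ 213.00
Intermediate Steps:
Y = -5 (Y = -4 - 1 = -5)
S(N) = 3/(168 + N**2 + 183*N) (S(N) = 3/(-3 + ((N**2 + 183*N) + 171)) = 3/(-3 + (171 + N**2 + 183*N)) = 3/(168 + N**2 + 183*N))
q(213) - S((102 - 14)*(68 + Y)) = 213 - 3/(168 + ((102 - 14)*(68 - 5))**2 + 183*((102 - 14)*(68 - 5))) = 213 - 3/(168 + (88*63)**2 + 183*(88*63)) = 213 - 3/(168 + 5544**2 + 183*5544) = 213 - 3/(168 + 30735936 + 1014552) = 213 - 3/31750656 = 213 - 1*1/10583552 = 213 - 1/10583552 = 2254296575/10583552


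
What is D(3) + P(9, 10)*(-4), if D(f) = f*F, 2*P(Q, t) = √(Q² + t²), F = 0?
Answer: -2*√181 ≈ -26.907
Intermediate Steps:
P(Q, t) = √(Q² + t²)/2
D(f) = 0 (D(f) = f*0 = 0)
D(3) + P(9, 10)*(-4) = 0 + (√(9² + 10²)/2)*(-4) = 0 + (√(81 + 100)/2)*(-4) = 0 + (√181/2)*(-4) = 0 - 2*√181 = -2*√181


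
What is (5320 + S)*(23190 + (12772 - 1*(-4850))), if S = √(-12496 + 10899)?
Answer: 217119840 + 40812*I*√1597 ≈ 2.1712e+8 + 1.6309e+6*I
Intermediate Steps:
S = I*√1597 (S = √(-1597) = I*√1597 ≈ 39.962*I)
(5320 + S)*(23190 + (12772 - 1*(-4850))) = (5320 + I*√1597)*(23190 + (12772 - 1*(-4850))) = (5320 + I*√1597)*(23190 + (12772 + 4850)) = (5320 + I*√1597)*(23190 + 17622) = (5320 + I*√1597)*40812 = 217119840 + 40812*I*√1597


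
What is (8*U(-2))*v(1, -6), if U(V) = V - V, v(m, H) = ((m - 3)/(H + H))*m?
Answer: 0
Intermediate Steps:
v(m, H) = m*(-3 + m)/(2*H) (v(m, H) = ((-3 + m)/((2*H)))*m = ((-3 + m)*(1/(2*H)))*m = ((-3 + m)/(2*H))*m = m*(-3 + m)/(2*H))
U(V) = 0
(8*U(-2))*v(1, -6) = (8*0)*((½)*1*(-3 + 1)/(-6)) = 0*((½)*1*(-⅙)*(-2)) = 0*(⅙) = 0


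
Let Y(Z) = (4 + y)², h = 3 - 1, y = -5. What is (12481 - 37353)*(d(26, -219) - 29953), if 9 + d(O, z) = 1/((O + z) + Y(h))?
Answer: 17885159845/24 ≈ 7.4521e+8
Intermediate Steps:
h = 2
Y(Z) = 1 (Y(Z) = (4 - 5)² = (-1)² = 1)
d(O, z) = -9 + 1/(1 + O + z) (d(O, z) = -9 + 1/((O + z) + 1) = -9 + 1/(1 + O + z))
(12481 - 37353)*(d(26, -219) - 29953) = (12481 - 37353)*((-8 - 9*26 - 9*(-219))/(1 + 26 - 219) - 29953) = -24872*((-8 - 234 + 1971)/(-192) - 29953) = -24872*(-1/192*1729 - 29953) = -24872*(-1729/192 - 29953) = -24872*(-5752705/192) = 17885159845/24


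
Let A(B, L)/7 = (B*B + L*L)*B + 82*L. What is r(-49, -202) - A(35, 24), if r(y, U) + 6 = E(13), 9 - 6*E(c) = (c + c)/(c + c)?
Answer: -1365077/3 ≈ -4.5503e+5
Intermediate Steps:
E(c) = 4/3 (E(c) = 3/2 - (c + c)/(6*(c + c)) = 3/2 - 2*c/(6*(2*c)) = 3/2 - 2*c*1/(2*c)/6 = 3/2 - ⅙*1 = 3/2 - ⅙ = 4/3)
A(B, L) = 574*L + 7*B*(B² + L²) (A(B, L) = 7*((B*B + L*L)*B + 82*L) = 7*((B² + L²)*B + 82*L) = 7*(B*(B² + L²) + 82*L) = 7*(82*L + B*(B² + L²)) = 574*L + 7*B*(B² + L²))
r(y, U) = -14/3 (r(y, U) = -6 + 4/3 = -14/3)
r(-49, -202) - A(35, 24) = -14/3 - (7*35³ + 574*24 + 7*35*24²) = -14/3 - (7*42875 + 13776 + 7*35*576) = -14/3 - (300125 + 13776 + 141120) = -14/3 - 1*455021 = -14/3 - 455021 = -1365077/3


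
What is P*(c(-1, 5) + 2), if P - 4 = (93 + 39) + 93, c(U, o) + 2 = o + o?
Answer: 2290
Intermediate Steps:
c(U, o) = -2 + 2*o (c(U, o) = -2 + (o + o) = -2 + 2*o)
P = 229 (P = 4 + ((93 + 39) + 93) = 4 + (132 + 93) = 4 + 225 = 229)
P*(c(-1, 5) + 2) = 229*((-2 + 2*5) + 2) = 229*((-2 + 10) + 2) = 229*(8 + 2) = 229*10 = 2290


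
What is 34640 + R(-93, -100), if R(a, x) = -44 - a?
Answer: 34689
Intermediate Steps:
34640 + R(-93, -100) = 34640 + (-44 - 1*(-93)) = 34640 + (-44 + 93) = 34640 + 49 = 34689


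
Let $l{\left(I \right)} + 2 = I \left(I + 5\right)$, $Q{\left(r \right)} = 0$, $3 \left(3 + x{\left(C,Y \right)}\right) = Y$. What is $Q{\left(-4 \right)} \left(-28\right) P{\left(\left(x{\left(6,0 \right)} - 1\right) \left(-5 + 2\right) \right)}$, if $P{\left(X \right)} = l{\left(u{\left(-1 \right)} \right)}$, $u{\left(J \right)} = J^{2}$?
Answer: $0$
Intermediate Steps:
$x{\left(C,Y \right)} = -3 + \frac{Y}{3}$
$l{\left(I \right)} = -2 + I \left(5 + I\right)$ ($l{\left(I \right)} = -2 + I \left(I + 5\right) = -2 + I \left(5 + I\right)$)
$P{\left(X \right)} = 4$ ($P{\left(X \right)} = -2 + \left(\left(-1\right)^{2}\right)^{2} + 5 \left(-1\right)^{2} = -2 + 1^{2} + 5 \cdot 1 = -2 + 1 + 5 = 4$)
$Q{\left(-4 \right)} \left(-28\right) P{\left(\left(x{\left(6,0 \right)} - 1\right) \left(-5 + 2\right) \right)} = 0 \left(-28\right) 4 = 0 \cdot 4 = 0$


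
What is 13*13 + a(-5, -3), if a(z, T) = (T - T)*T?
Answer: 169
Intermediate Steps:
a(z, T) = 0 (a(z, T) = 0*T = 0)
13*13 + a(-5, -3) = 13*13 + 0 = 169 + 0 = 169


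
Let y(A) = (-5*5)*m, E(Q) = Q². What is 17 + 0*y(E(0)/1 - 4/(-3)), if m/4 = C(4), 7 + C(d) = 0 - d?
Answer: 17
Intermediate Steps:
C(d) = -7 - d (C(d) = -7 + (0 - d) = -7 - d)
m = -44 (m = 4*(-7 - 1*4) = 4*(-7 - 4) = 4*(-11) = -44)
y(A) = 1100 (y(A) = -5*5*(-44) = -25*(-44) = 1100)
17 + 0*y(E(0)/1 - 4/(-3)) = 17 + 0*1100 = 17 + 0 = 17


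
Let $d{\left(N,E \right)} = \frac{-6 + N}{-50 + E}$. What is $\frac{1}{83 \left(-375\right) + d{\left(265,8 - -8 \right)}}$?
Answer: $- \frac{34}{1058509} \approx -3.2121 \cdot 10^{-5}$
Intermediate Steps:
$d{\left(N,E \right)} = \frac{-6 + N}{-50 + E}$
$\frac{1}{83 \left(-375\right) + d{\left(265,8 - -8 \right)}} = \frac{1}{83 \left(-375\right) + \frac{-6 + 265}{-50 + \left(8 - -8\right)}} = \frac{1}{-31125 + \frac{1}{-50 + \left(8 + 8\right)} 259} = \frac{1}{-31125 + \frac{1}{-50 + 16} \cdot 259} = \frac{1}{-31125 + \frac{1}{-34} \cdot 259} = \frac{1}{-31125 - \frac{259}{34}} = \frac{1}{- \frac{1058509}{34}} = - \frac{34}{1058509}$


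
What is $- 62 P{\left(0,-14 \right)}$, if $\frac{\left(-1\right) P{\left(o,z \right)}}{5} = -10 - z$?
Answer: $1240$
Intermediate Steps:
$P{\left(o,z \right)} = 50 + 5 z$ ($P{\left(o,z \right)} = - 5 \left(-10 - z\right) = 50 + 5 z$)
$- 62 P{\left(0,-14 \right)} = - 62 \left(50 + 5 \left(-14\right)\right) = - 62 \left(50 - 70\right) = \left(-62\right) \left(-20\right) = 1240$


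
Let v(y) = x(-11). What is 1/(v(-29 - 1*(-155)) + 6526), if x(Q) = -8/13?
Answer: 13/84830 ≈ 0.00015325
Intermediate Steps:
x(Q) = -8/13 (x(Q) = -8*1/13 = -8/13)
v(y) = -8/13
1/(v(-29 - 1*(-155)) + 6526) = 1/(-8/13 + 6526) = 1/(84830/13) = 13/84830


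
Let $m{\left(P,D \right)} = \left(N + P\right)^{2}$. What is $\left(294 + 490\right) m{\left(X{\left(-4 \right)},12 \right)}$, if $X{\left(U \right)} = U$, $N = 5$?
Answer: $784$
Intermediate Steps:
$m{\left(P,D \right)} = \left(5 + P\right)^{2}$
$\left(294 + 490\right) m{\left(X{\left(-4 \right)},12 \right)} = \left(294 + 490\right) \left(5 - 4\right)^{2} = 784 \cdot 1^{2} = 784 \cdot 1 = 784$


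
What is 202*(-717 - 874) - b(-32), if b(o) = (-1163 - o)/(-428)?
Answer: -137552627/428 ≈ -3.2138e+5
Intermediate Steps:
b(o) = 1163/428 + o/428 (b(o) = (-1163 - o)*(-1/428) = 1163/428 + o/428)
202*(-717 - 874) - b(-32) = 202*(-717 - 874) - (1163/428 + (1/428)*(-32)) = 202*(-1591) - (1163/428 - 8/107) = -321382 - 1*1131/428 = -321382 - 1131/428 = -137552627/428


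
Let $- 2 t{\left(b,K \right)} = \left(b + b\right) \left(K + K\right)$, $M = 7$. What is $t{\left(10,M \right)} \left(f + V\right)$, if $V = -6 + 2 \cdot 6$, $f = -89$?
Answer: $11620$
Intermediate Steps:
$t{\left(b,K \right)} = - 2 K b$ ($t{\left(b,K \right)} = - \frac{\left(b + b\right) \left(K + K\right)}{2} = - \frac{2 b 2 K}{2} = - \frac{4 K b}{2} = - 2 K b$)
$V = 6$ ($V = -6 + 12 = 6$)
$t{\left(10,M \right)} \left(f + V\right) = \left(-2\right) 7 \cdot 10 \left(-89 + 6\right) = \left(-140\right) \left(-83\right) = 11620$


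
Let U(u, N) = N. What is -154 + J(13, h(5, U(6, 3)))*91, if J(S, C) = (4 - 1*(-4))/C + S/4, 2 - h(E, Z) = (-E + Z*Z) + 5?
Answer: 151/4 ≈ 37.750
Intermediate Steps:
h(E, Z) = -3 + E - Z² (h(E, Z) = 2 - ((-E + Z*Z) + 5) = 2 - ((-E + Z²) + 5) = 2 - ((Z² - E) + 5) = 2 - (5 + Z² - E) = 2 + (-5 + E - Z²) = -3 + E - Z²)
J(S, C) = 8/C + S/4 (J(S, C) = (4 + 4)/C + S*(¼) = 8/C + S/4)
-154 + J(13, h(5, U(6, 3)))*91 = -154 + (8/(-3 + 5 - 1*3²) + (¼)*13)*91 = -154 + (8/(-3 + 5 - 1*9) + 13/4)*91 = -154 + (8/(-3 + 5 - 9) + 13/4)*91 = -154 + (8/(-7) + 13/4)*91 = -154 + (8*(-⅐) + 13/4)*91 = -154 + (-8/7 + 13/4)*91 = -154 + (59/28)*91 = -154 + 767/4 = 151/4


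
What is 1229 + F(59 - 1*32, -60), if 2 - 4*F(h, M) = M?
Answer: 2489/2 ≈ 1244.5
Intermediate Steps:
F(h, M) = ½ - M/4
1229 + F(59 - 1*32, -60) = 1229 + (½ - ¼*(-60)) = 1229 + (½ + 15) = 1229 + 31/2 = 2489/2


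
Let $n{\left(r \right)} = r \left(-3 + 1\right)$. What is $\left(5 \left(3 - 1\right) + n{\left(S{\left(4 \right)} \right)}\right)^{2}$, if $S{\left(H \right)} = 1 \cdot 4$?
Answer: $4$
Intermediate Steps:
$S{\left(H \right)} = 4$
$n{\left(r \right)} = - 2 r$ ($n{\left(r \right)} = r \left(-2\right) = - 2 r$)
$\left(5 \left(3 - 1\right) + n{\left(S{\left(4 \right)} \right)}\right)^{2} = \left(5 \left(3 - 1\right) - 8\right)^{2} = \left(5 \cdot 2 - 8\right)^{2} = \left(10 - 8\right)^{2} = 2^{2} = 4$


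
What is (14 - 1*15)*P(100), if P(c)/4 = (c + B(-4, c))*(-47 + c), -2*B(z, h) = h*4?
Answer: 21200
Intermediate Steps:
B(z, h) = -2*h (B(z, h) = -h*4/2 = -2*h)
P(c) = -4*c*(-47 + c) (P(c) = 4*((c - 2*c)*(-47 + c)) = 4*((-c)*(-47 + c)) = 4*(-c*(-47 + c)) = -4*c*(-47 + c))
(14 - 1*15)*P(100) = (14 - 1*15)*(4*100*(47 - 1*100)) = (14 - 15)*(4*100*(47 - 100)) = -4*100*(-53) = -1*(-21200) = 21200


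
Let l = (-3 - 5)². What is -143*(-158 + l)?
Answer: 13442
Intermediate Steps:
l = 64 (l = (-8)² = 64)
-143*(-158 + l) = -143*(-158 + 64) = -143*(-94) = 13442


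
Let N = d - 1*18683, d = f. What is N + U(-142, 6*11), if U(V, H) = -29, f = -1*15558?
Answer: -34270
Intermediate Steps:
f = -15558
d = -15558
N = -34241 (N = -15558 - 1*18683 = -15558 - 18683 = -34241)
N + U(-142, 6*11) = -34241 - 29 = -34270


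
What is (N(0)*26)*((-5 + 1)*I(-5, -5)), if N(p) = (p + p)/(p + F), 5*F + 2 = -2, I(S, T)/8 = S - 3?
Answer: 0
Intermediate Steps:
I(S, T) = -24 + 8*S (I(S, T) = 8*(S - 3) = 8*(-3 + S) = -24 + 8*S)
F = -4/5 (F = -2/5 + (1/5)*(-2) = -2/5 - 2/5 = -4/5 ≈ -0.80000)
N(p) = 2*p/(-4/5 + p) (N(p) = (p + p)/(p - 4/5) = (2*p)/(-4/5 + p) = 2*p/(-4/5 + p))
(N(0)*26)*((-5 + 1)*I(-5, -5)) = ((10*0/(-4 + 5*0))*26)*((-5 + 1)*(-24 + 8*(-5))) = ((10*0/(-4 + 0))*26)*(-4*(-24 - 40)) = ((10*0/(-4))*26)*(-4*(-64)) = ((10*0*(-1/4))*26)*256 = (0*26)*256 = 0*256 = 0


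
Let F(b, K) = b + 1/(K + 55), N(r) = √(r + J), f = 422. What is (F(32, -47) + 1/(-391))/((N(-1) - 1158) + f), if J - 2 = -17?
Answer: -100479/2302276 - 100479*I/423618784 ≈ -0.043643 - 0.00023719*I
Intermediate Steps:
J = -15 (J = 2 - 17 = -15)
N(r) = √(-15 + r) (N(r) = √(r - 15) = √(-15 + r))
F(b, K) = b + 1/(55 + K)
(F(32, -47) + 1/(-391))/((N(-1) - 1158) + f) = ((1 + 55*32 - 47*32)/(55 - 47) + 1/(-391))/((√(-15 - 1) - 1158) + 422) = ((1 + 1760 - 1504)/8 - 1/391)/((√(-16) - 1158) + 422) = ((⅛)*257 - 1/391)/((4*I - 1158) + 422) = (257/8 - 1/391)/((-1158 + 4*I) + 422) = 100479/(3128*(-736 + 4*I)) = 100479*((-736 - 4*I)/541712)/3128 = 100479*(-736 - 4*I)/1694475136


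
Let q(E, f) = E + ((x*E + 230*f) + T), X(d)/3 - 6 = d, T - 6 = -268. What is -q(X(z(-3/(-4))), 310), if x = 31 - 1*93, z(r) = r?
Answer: -279211/4 ≈ -69803.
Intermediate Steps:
T = -262 (T = 6 - 268 = -262)
X(d) = 18 + 3*d
x = -62 (x = 31 - 93 = -62)
q(E, f) = -262 - 61*E + 230*f (q(E, f) = E + ((-62*E + 230*f) - 262) = E + (-262 - 62*E + 230*f) = -262 - 61*E + 230*f)
-q(X(z(-3/(-4))), 310) = -(-262 - 61*(18 + 3*(-3/(-4))) + 230*310) = -(-262 - 61*(18 + 3*(-3*(-1/4))) + 71300) = -(-262 - 61*(18 + 3*(3/4)) + 71300) = -(-262 - 61*(18 + 9/4) + 71300) = -(-262 - 61*81/4 + 71300) = -(-262 - 4941/4 + 71300) = -1*279211/4 = -279211/4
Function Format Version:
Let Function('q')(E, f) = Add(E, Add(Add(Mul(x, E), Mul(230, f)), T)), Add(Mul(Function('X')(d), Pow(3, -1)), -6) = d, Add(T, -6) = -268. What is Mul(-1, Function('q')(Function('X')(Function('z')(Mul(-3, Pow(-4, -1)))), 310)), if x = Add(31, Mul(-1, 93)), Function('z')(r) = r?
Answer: Rational(-279211, 4) ≈ -69803.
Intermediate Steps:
T = -262 (T = Add(6, -268) = -262)
Function('X')(d) = Add(18, Mul(3, d))
x = -62 (x = Add(31, -93) = -62)
Function('q')(E, f) = Add(-262, Mul(-61, E), Mul(230, f)) (Function('q')(E, f) = Add(E, Add(Add(Mul(-62, E), Mul(230, f)), -262)) = Add(E, Add(-262, Mul(-62, E), Mul(230, f))) = Add(-262, Mul(-61, E), Mul(230, f)))
Mul(-1, Function('q')(Function('X')(Function('z')(Mul(-3, Pow(-4, -1)))), 310)) = Mul(-1, Add(-262, Mul(-61, Add(18, Mul(3, Mul(-3, Pow(-4, -1))))), Mul(230, 310))) = Mul(-1, Add(-262, Mul(-61, Add(18, Mul(3, Mul(-3, Rational(-1, 4))))), 71300)) = Mul(-1, Add(-262, Mul(-61, Add(18, Mul(3, Rational(3, 4)))), 71300)) = Mul(-1, Add(-262, Mul(-61, Add(18, Rational(9, 4))), 71300)) = Mul(-1, Add(-262, Mul(-61, Rational(81, 4)), 71300)) = Mul(-1, Add(-262, Rational(-4941, 4), 71300)) = Mul(-1, Rational(279211, 4)) = Rational(-279211, 4)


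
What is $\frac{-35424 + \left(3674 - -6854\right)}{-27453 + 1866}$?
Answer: $\frac{24896}{25587} \approx 0.97299$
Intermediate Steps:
$\frac{-35424 + \left(3674 - -6854\right)}{-27453 + 1866} = \frac{-35424 + \left(3674 + 6854\right)}{-25587} = \left(-35424 + 10528\right) \left(- \frac{1}{25587}\right) = \left(-24896\right) \left(- \frac{1}{25587}\right) = \frac{24896}{25587}$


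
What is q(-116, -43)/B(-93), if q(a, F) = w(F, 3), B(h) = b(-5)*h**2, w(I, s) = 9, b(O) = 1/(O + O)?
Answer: -10/961 ≈ -0.010406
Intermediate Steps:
b(O) = 1/(2*O)
B(h) = -h**2/10 (B(h) = ((1/2)/(-5))*h**2 = ((1/2)*(-1/5))*h**2 = -h**2/10)
q(a, F) = 9
q(-116, -43)/B(-93) = 9/((-1/10*(-93)**2)) = 9/((-1/10*8649)) = 9/(-8649/10) = 9*(-10/8649) = -10/961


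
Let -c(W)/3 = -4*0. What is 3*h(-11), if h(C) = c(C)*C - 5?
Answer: -15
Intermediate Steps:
c(W) = 0 (c(W) = -(-12)*0 = -3*0 = 0)
h(C) = -5 (h(C) = 0*C - 5 = 0 - 5 = -5)
3*h(-11) = 3*(-5) = -15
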